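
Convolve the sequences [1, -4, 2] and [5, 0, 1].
y[0] = 1×5 = 5; y[1] = 1×0 + -4×5 = -20; y[2] = 1×1 + -4×0 + 2×5 = 11; y[3] = -4×1 + 2×0 = -4; y[4] = 2×1 = 2

[5, -20, 11, -4, 2]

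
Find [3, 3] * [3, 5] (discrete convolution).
y[0] = 3×3 = 9; y[1] = 3×5 + 3×3 = 24; y[2] = 3×5 = 15

[9, 24, 15]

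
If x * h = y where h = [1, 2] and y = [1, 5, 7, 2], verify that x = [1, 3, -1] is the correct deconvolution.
Forward-compute [1, 3, -1] * [1, 2]: y[0] = 1×1 = 1; y[1] = 1×2 + 3×1 = 5; y[2] = 3×2 + -1×1 = 5; y[3] = -1×2 = -2 → [1, 5, 5, -2]. Does not match given y = [1, 5, 7, 2].

Not verified. [1, 3, -1] * [1, 2] = [1, 5, 5, -2], which differs from [1, 5, 7, 2] at index 2.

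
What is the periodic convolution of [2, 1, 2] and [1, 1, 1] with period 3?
Use y[k] = Σ_j f[j]·g[(k-j) mod 3]. y[0] = 2×1 + 1×1 + 2×1 = 5; y[1] = 2×1 + 1×1 + 2×1 = 5; y[2] = 2×1 + 1×1 + 2×1 = 5. Result: [5, 5, 5]

[5, 5, 5]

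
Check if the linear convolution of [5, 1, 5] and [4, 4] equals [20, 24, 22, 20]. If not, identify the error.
Recompute linear convolution of [5, 1, 5] and [4, 4]: y[0] = 5×4 = 20; y[1] = 5×4 + 1×4 = 24; y[2] = 1×4 + 5×4 = 24; y[3] = 5×4 = 20 → [20, 24, 24, 20]. Compare to given [20, 24, 22, 20]: they differ at index 2: given 22, correct 24, so answer: No

No. Error at index 2: given 22, correct 24.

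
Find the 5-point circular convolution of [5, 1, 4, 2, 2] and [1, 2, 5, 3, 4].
Use y[k] = Σ_j f[j]·g[(k-j) mod 5]. y[0] = 5×1 + 1×4 + 4×3 + 2×5 + 2×2 = 35; y[1] = 5×2 + 1×1 + 4×4 + 2×3 + 2×5 = 43; y[2] = 5×5 + 1×2 + 4×1 + 2×4 + 2×3 = 45; y[3] = 5×3 + 1×5 + 4×2 + 2×1 + 2×4 = 38; y[4] = 5×4 + 1×3 + 4×5 + 2×2 + 2×1 = 49. Result: [35, 43, 45, 38, 49]

[35, 43, 45, 38, 49]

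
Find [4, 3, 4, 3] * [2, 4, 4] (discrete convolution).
y[0] = 4×2 = 8; y[1] = 4×4 + 3×2 = 22; y[2] = 4×4 + 3×4 + 4×2 = 36; y[3] = 3×4 + 4×4 + 3×2 = 34; y[4] = 4×4 + 3×4 = 28; y[5] = 3×4 = 12

[8, 22, 36, 34, 28, 12]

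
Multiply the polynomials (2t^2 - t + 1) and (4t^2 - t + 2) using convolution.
Ascending coefficients: a = [1, -1, 2], b = [2, -1, 4]. c[0] = 1×2 = 2; c[1] = 1×-1 + -1×2 = -3; c[2] = 1×4 + -1×-1 + 2×2 = 9; c[3] = -1×4 + 2×-1 = -6; c[4] = 2×4 = 8. Result coefficients: [2, -3, 9, -6, 8] → 8t^4 - 6t^3 + 9t^2 - 3t + 2

8t^4 - 6t^3 + 9t^2 - 3t + 2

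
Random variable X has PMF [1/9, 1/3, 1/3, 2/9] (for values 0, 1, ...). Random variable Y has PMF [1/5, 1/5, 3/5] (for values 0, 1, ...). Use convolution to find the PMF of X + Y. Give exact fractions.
P(X+Y=k) = Σ_i P(X=i)·P(Y=k-i) — a convolution of [1/9, 1/3, 1/3, 2/9] and [1/5, 1/5, 3/5]. P(X+Y=0) = (1/9)×(1/5) = 1/45; P(X+Y=1) = (1/9)×(1/5) + (1/3)×(1/5) = 1/45 + 1/15 = 4/45; P(X+Y=2) = (1/9)×(3/5) + (1/3)×(1/5) + (1/3)×(1/5) = 1/15 + 1/15 + 1/15 = 1/5; P(X+Y=3) = (1/3)×(3/5) + (1/3)×(1/5) + (2/9)×(1/5) = 1/5 + 1/15 + 2/45 = 14/45; P(X+Y=4) = (1/3)×(3/5) + (2/9)×(1/5) = 1/5 + 2/45 = 11/45; P(X+Y=5) = (2/9)×(3/5) = 2/15. PMF: [1/45, 4/45, 1/5, 14/45, 11/45, 2/15] (sums to 1 ✓)

[1/45, 4/45, 1/5, 14/45, 11/45, 2/15]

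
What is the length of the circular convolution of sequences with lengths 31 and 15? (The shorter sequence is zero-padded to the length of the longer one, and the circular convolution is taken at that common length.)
Circular convolution (zero-padding the shorter input) has length max(m, n) = max(31, 15) = 31

31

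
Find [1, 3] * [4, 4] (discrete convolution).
y[0] = 1×4 = 4; y[1] = 1×4 + 3×4 = 16; y[2] = 3×4 = 12

[4, 16, 12]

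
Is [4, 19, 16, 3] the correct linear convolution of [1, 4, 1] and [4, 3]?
Recompute linear convolution of [1, 4, 1] and [4, 3]: y[0] = 1×4 = 4; y[1] = 1×3 + 4×4 = 19; y[2] = 4×3 + 1×4 = 16; y[3] = 1×3 = 3 → [4, 19, 16, 3]. Given [4, 19, 16, 3] matches, so answer: Yes

Yes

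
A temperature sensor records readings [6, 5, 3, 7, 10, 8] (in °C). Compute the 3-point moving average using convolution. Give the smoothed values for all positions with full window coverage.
3-point moving average kernel = [1, 1, 1]. Apply in 'valid' mode (full window coverage): avg[0] = (6 + 5 + 3) / 3 = 4.67; avg[1] = (5 + 3 + 7) / 3 = 5.0; avg[2] = (3 + 7 + 10) / 3 = 6.67; avg[3] = (7 + 10 + 8) / 3 = 8.33. Smoothed values: [4.67, 5.0, 6.67, 8.33]

[4.67, 5.0, 6.67, 8.33]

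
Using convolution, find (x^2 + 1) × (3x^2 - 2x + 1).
Ascending coefficients: a = [1, 0, 1], b = [1, -2, 3]. c[0] = 1×1 = 1; c[1] = 1×-2 + 0×1 = -2; c[2] = 1×3 + 0×-2 + 1×1 = 4; c[3] = 0×3 + 1×-2 = -2; c[4] = 1×3 = 3. Result coefficients: [1, -2, 4, -2, 3] → 3x^4 - 2x^3 + 4x^2 - 2x + 1

3x^4 - 2x^3 + 4x^2 - 2x + 1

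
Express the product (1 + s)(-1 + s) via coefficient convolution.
Ascending coefficients: a = [1, 1], b = [-1, 1]. c[0] = 1×-1 = -1; c[1] = 1×1 + 1×-1 = 0; c[2] = 1×1 = 1. Result coefficients: [-1, 0, 1] → -1 + s^2

-1 + s^2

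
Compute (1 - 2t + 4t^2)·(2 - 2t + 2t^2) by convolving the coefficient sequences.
Ascending coefficients: a = [1, -2, 4], b = [2, -2, 2]. c[0] = 1×2 = 2; c[1] = 1×-2 + -2×2 = -6; c[2] = 1×2 + -2×-2 + 4×2 = 14; c[3] = -2×2 + 4×-2 = -12; c[4] = 4×2 = 8. Result coefficients: [2, -6, 14, -12, 8] → 2 - 6t + 14t^2 - 12t^3 + 8t^4

2 - 6t + 14t^2 - 12t^3 + 8t^4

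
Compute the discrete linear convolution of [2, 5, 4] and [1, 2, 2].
y[0] = 2×1 = 2; y[1] = 2×2 + 5×1 = 9; y[2] = 2×2 + 5×2 + 4×1 = 18; y[3] = 5×2 + 4×2 = 18; y[4] = 4×2 = 8

[2, 9, 18, 18, 8]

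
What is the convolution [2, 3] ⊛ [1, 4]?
y[0] = 2×1 = 2; y[1] = 2×4 + 3×1 = 11; y[2] = 3×4 = 12

[2, 11, 12]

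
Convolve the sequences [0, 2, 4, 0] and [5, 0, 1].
y[0] = 0×5 = 0; y[1] = 0×0 + 2×5 = 10; y[2] = 0×1 + 2×0 + 4×5 = 20; y[3] = 2×1 + 4×0 + 0×5 = 2; y[4] = 4×1 + 0×0 = 4; y[5] = 0×1 = 0

[0, 10, 20, 2, 4, 0]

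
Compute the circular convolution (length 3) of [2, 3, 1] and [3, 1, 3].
Use y[k] = Σ_j a[j]·b[(k-j) mod 3]. y[0] = 2×3 + 3×3 + 1×1 = 16; y[1] = 2×1 + 3×3 + 1×3 = 14; y[2] = 2×3 + 3×1 + 1×3 = 12. Result: [16, 14, 12]

[16, 14, 12]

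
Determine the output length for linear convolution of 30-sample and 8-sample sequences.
Linear/full convolution length: m + n - 1 = 30 + 8 - 1 = 37

37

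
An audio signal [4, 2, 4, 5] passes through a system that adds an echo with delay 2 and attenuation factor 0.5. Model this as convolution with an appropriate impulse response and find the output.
Direct-path + delayed-attenuated-path model → impulse response h = [1, 0, 0.5] (1 at lag 0, 0.5 at lag 2). Output y[n] = x[n] + 0.5·x[n - 2] (with x[n] = 0 outside 0..3): y[0] = 4 + 0.5×0 = 4; y[1] = 2 + 0.5×0 = 2; y[2] = 4 + 0.5×4 = 6.0; y[3] = 5 + 0.5×2 = 6.0; y[4] = 0 + 0.5×4 = 2.0; y[5] = 0 + 0.5×5 = 2.5. So y = [4, 2, 6.0, 6.0, 2.0, 2.5]

[4, 2, 6.0, 6.0, 2.0, 2.5]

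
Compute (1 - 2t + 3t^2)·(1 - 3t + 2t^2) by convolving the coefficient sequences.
Ascending coefficients: a = [1, -2, 3], b = [1, -3, 2]. c[0] = 1×1 = 1; c[1] = 1×-3 + -2×1 = -5; c[2] = 1×2 + -2×-3 + 3×1 = 11; c[3] = -2×2 + 3×-3 = -13; c[4] = 3×2 = 6. Result coefficients: [1, -5, 11, -13, 6] → 1 - 5t + 11t^2 - 13t^3 + 6t^4

1 - 5t + 11t^2 - 13t^3 + 6t^4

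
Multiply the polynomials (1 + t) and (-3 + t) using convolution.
Ascending coefficients: a = [1, 1], b = [-3, 1]. c[0] = 1×-3 = -3; c[1] = 1×1 + 1×-3 = -2; c[2] = 1×1 = 1. Result coefficients: [-3, -2, 1] → -3 - 2t + t^2

-3 - 2t + t^2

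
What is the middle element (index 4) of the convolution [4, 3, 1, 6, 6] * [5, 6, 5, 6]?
Use y[k] = Σ_i a[i]·b[k-i] at k=4. y[4] = 3×6 + 1×5 + 6×6 + 6×5 = 89

89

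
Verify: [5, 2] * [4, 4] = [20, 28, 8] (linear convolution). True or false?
Recompute linear convolution of [5, 2] and [4, 4]: y[0] = 5×4 = 20; y[1] = 5×4 + 2×4 = 28; y[2] = 2×4 = 8 → [20, 28, 8]. Given [20, 28, 8] matches, so answer: Yes

Yes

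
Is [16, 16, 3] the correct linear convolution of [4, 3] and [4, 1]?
Recompute linear convolution of [4, 3] and [4, 1]: y[0] = 4×4 = 16; y[1] = 4×1 + 3×4 = 16; y[2] = 3×1 = 3 → [16, 16, 3]. Given [16, 16, 3] matches, so answer: Yes

Yes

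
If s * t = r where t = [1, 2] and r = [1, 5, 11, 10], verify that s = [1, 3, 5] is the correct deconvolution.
Forward-compute [1, 3, 5] * [1, 2]: r[0] = 1×1 = 1; r[1] = 1×2 + 3×1 = 5; r[2] = 3×2 + 5×1 = 11; r[3] = 5×2 = 10 → [1, 5, 11, 10]. Matches given r = [1, 5, 11, 10], so verified.

Verified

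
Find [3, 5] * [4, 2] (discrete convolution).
y[0] = 3×4 = 12; y[1] = 3×2 + 5×4 = 26; y[2] = 5×2 = 10

[12, 26, 10]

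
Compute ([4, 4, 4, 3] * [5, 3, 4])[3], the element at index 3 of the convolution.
Use y[k] = Σ_i a[i]·b[k-i] at k=3. y[3] = 4×4 + 4×3 + 3×5 = 43

43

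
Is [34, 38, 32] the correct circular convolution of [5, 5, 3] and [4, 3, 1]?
Recompute circular convolution of [5, 5, 3] and [4, 3, 1]: y[0] = 5×4 + 5×1 + 3×3 = 34; y[1] = 5×3 + 5×4 + 3×1 = 38; y[2] = 5×1 + 5×3 + 3×4 = 32 → [34, 38, 32]. Given [34, 38, 32] matches, so answer: Yes

Yes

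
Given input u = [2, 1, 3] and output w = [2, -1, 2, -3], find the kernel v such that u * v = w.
Output length 4 = len(u) + len(v) - 1 ⇒ len(v) = 2. Solve v forward using v[k] = (w[k] - Σ_{i≥1} u[i]·v[k-i]) / u[0]: v[0] = w[0] / u[0] = 2 / 2 = 1; v[1] = (w[1] - 1×1) / u[0] = (-1 - 1×1) / 2 = -1. So v = [1, -1]. Forward-check [2, 1, 3] * [1, -1]: w[0] = 2×1 = 2; w[1] = 2×-1 + 1×1 = -1; w[2] = 1×-1 + 3×1 = 2; w[3] = 3×-1 = -3 → [2, -1, 2, -3] ✓

[1, -1]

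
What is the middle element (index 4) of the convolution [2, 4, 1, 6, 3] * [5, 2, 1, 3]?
Use y[k] = Σ_i a[i]·b[k-i] at k=4. y[4] = 4×3 + 1×1 + 6×2 + 3×5 = 40

40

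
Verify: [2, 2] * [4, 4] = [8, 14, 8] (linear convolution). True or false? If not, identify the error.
Recompute linear convolution of [2, 2] and [4, 4]: y[0] = 2×4 = 8; y[1] = 2×4 + 2×4 = 16; y[2] = 2×4 = 8 → [8, 16, 8]. Compare to given [8, 14, 8]: they differ at index 1: given 14, correct 16, so answer: No

No. Error at index 1: given 14, correct 16.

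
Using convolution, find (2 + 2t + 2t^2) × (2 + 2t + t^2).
Ascending coefficients: a = [2, 2, 2], b = [2, 2, 1]. c[0] = 2×2 = 4; c[1] = 2×2 + 2×2 = 8; c[2] = 2×1 + 2×2 + 2×2 = 10; c[3] = 2×1 + 2×2 = 6; c[4] = 2×1 = 2. Result coefficients: [4, 8, 10, 6, 2] → 4 + 8t + 10t^2 + 6t^3 + 2t^4

4 + 8t + 10t^2 + 6t^3 + 2t^4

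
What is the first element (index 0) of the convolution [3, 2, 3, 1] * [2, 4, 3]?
Use y[k] = Σ_i a[i]·b[k-i] at k=0. y[0] = 3×2 = 6

6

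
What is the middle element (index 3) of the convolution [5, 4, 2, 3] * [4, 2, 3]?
Use y[k] = Σ_i a[i]·b[k-i] at k=3. y[3] = 4×3 + 2×2 + 3×4 = 28

28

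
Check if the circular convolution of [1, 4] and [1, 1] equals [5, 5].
Recompute circular convolution of [1, 4] and [1, 1]: y[0] = 1×1 + 4×1 = 5; y[1] = 1×1 + 4×1 = 5 → [5, 5]. Given [5, 5] matches, so answer: Yes

Yes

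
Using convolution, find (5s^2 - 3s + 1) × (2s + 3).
Ascending coefficients: a = [1, -3, 5], b = [3, 2]. c[0] = 1×3 = 3; c[1] = 1×2 + -3×3 = -7; c[2] = -3×2 + 5×3 = 9; c[3] = 5×2 = 10. Result coefficients: [3, -7, 9, 10] → 10s^3 + 9s^2 - 7s + 3

10s^3 + 9s^2 - 7s + 3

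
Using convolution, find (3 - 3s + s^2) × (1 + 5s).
Ascending coefficients: a = [3, -3, 1], b = [1, 5]. c[0] = 3×1 = 3; c[1] = 3×5 + -3×1 = 12; c[2] = -3×5 + 1×1 = -14; c[3] = 1×5 = 5. Result coefficients: [3, 12, -14, 5] → 3 + 12s - 14s^2 + 5s^3

3 + 12s - 14s^2 + 5s^3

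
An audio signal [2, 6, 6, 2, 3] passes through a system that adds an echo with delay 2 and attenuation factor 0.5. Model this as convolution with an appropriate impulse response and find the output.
Direct-path + delayed-attenuated-path model → impulse response h = [1, 0, 0.5] (1 at lag 0, 0.5 at lag 2). Output y[n] = x[n] + 0.5·x[n - 2] (with x[n] = 0 outside 0..4): y[0] = 2 + 0.5×0 = 2; y[1] = 6 + 0.5×0 = 6; y[2] = 6 + 0.5×2 = 7.0; y[3] = 2 + 0.5×6 = 5.0; y[4] = 3 + 0.5×6 = 6.0; y[5] = 0 + 0.5×2 = 1.0; y[6] = 0 + 0.5×3 = 1.5. So y = [2, 6, 7.0, 5.0, 6.0, 1.0, 1.5]

[2, 6, 7.0, 5.0, 6.0, 1.0, 1.5]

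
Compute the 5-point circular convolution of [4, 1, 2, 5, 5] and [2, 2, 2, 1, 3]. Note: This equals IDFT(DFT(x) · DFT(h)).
Either evaluate y[k] = Σ_j x[j]·h[(k-j) mod 5] directly, or use IDFT(DFT(x) · DFT(h)). y[0] = 4×2 + 1×3 + 2×1 + 5×2 + 5×2 = 33; y[1] = 4×2 + 1×2 + 2×3 + 5×1 + 5×2 = 31; y[2] = 4×2 + 1×2 + 2×2 + 5×3 + 5×1 = 34; y[3] = 4×1 + 1×2 + 2×2 + 5×2 + 5×3 = 35; y[4] = 4×3 + 1×1 + 2×2 + 5×2 + 5×2 = 37. Result: [33, 31, 34, 35, 37]

[33, 31, 34, 35, 37]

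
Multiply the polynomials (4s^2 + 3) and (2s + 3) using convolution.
Ascending coefficients: a = [3, 0, 4], b = [3, 2]. c[0] = 3×3 = 9; c[1] = 3×2 + 0×3 = 6; c[2] = 0×2 + 4×3 = 12; c[3] = 4×2 = 8. Result coefficients: [9, 6, 12, 8] → 8s^3 + 12s^2 + 6s + 9

8s^3 + 12s^2 + 6s + 9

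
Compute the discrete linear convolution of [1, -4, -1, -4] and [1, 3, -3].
y[0] = 1×1 = 1; y[1] = 1×3 + -4×1 = -1; y[2] = 1×-3 + -4×3 + -1×1 = -16; y[3] = -4×-3 + -1×3 + -4×1 = 5; y[4] = -1×-3 + -4×3 = -9; y[5] = -4×-3 = 12

[1, -1, -16, 5, -9, 12]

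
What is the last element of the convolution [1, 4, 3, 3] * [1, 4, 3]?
Use y[k] = Σ_i a[i]·b[k-i] at k=5. y[5] = 3×3 = 9

9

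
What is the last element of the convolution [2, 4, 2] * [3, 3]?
Use y[k] = Σ_i a[i]·b[k-i] at k=3. y[3] = 2×3 = 6

6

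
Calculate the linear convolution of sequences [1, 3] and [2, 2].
y[0] = 1×2 = 2; y[1] = 1×2 + 3×2 = 8; y[2] = 3×2 = 6

[2, 8, 6]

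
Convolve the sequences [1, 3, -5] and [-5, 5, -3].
y[0] = 1×-5 = -5; y[1] = 1×5 + 3×-5 = -10; y[2] = 1×-3 + 3×5 + -5×-5 = 37; y[3] = 3×-3 + -5×5 = -34; y[4] = -5×-3 = 15

[-5, -10, 37, -34, 15]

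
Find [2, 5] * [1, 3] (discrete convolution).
y[0] = 2×1 = 2; y[1] = 2×3 + 5×1 = 11; y[2] = 5×3 = 15

[2, 11, 15]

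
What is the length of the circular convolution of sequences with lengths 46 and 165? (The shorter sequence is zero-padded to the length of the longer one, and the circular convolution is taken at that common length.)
Circular convolution (zero-padding the shorter input) has length max(m, n) = max(46, 165) = 165

165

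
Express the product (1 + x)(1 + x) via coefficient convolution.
Ascending coefficients: a = [1, 1], b = [1, 1]. c[0] = 1×1 = 1; c[1] = 1×1 + 1×1 = 2; c[2] = 1×1 = 1. Result coefficients: [1, 2, 1] → 1 + 2x + x^2

1 + 2x + x^2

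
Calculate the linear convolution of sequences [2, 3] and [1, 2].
y[0] = 2×1 = 2; y[1] = 2×2 + 3×1 = 7; y[2] = 3×2 = 6

[2, 7, 6]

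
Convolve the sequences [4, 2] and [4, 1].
y[0] = 4×4 = 16; y[1] = 4×1 + 2×4 = 12; y[2] = 2×1 = 2

[16, 12, 2]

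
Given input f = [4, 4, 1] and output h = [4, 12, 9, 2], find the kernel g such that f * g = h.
Output length 4 = len(f) + len(g) - 1 ⇒ len(g) = 2. Solve g forward using g[k] = (h[k] - Σ_{i≥1} f[i]·g[k-i]) / f[0]: g[0] = h[0] / f[0] = 4 / 4 = 1; g[1] = (h[1] - 4×1) / f[0] = (12 - 4×1) / 4 = 2. So g = [1, 2]. Forward-check [4, 4, 1] * [1, 2]: h[0] = 4×1 = 4; h[1] = 4×2 + 4×1 = 12; h[2] = 4×2 + 1×1 = 9; h[3] = 1×2 = 2 → [4, 12, 9, 2] ✓

[1, 2]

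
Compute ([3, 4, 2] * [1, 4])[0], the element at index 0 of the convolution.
Use y[k] = Σ_i a[i]·b[k-i] at k=0. y[0] = 3×1 = 3

3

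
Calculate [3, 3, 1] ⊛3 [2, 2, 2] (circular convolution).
Use y[k] = Σ_j s[j]·t[(k-j) mod 3]. y[0] = 3×2 + 3×2 + 1×2 = 14; y[1] = 3×2 + 3×2 + 1×2 = 14; y[2] = 3×2 + 3×2 + 1×2 = 14. Result: [14, 14, 14]

[14, 14, 14]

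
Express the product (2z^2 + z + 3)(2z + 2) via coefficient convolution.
Ascending coefficients: a = [3, 1, 2], b = [2, 2]. c[0] = 3×2 = 6; c[1] = 3×2 + 1×2 = 8; c[2] = 1×2 + 2×2 = 6; c[3] = 2×2 = 4. Result coefficients: [6, 8, 6, 4] → 4z^3 + 6z^2 + 8z + 6

4z^3 + 6z^2 + 8z + 6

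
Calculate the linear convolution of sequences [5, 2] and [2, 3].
y[0] = 5×2 = 10; y[1] = 5×3 + 2×2 = 19; y[2] = 2×3 = 6

[10, 19, 6]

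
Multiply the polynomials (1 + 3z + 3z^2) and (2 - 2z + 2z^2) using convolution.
Ascending coefficients: a = [1, 3, 3], b = [2, -2, 2]. c[0] = 1×2 = 2; c[1] = 1×-2 + 3×2 = 4; c[2] = 1×2 + 3×-2 + 3×2 = 2; c[3] = 3×2 + 3×-2 = 0; c[4] = 3×2 = 6. Result coefficients: [2, 4, 2, 0, 6] → 2 + 4z + 2z^2 + 6z^4

2 + 4z + 2z^2 + 6z^4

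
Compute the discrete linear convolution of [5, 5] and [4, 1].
y[0] = 5×4 = 20; y[1] = 5×1 + 5×4 = 25; y[2] = 5×1 = 5

[20, 25, 5]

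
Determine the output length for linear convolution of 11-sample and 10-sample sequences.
Linear/full convolution length: m + n - 1 = 11 + 10 - 1 = 20

20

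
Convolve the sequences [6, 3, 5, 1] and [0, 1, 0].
y[0] = 6×0 = 0; y[1] = 6×1 + 3×0 = 6; y[2] = 6×0 + 3×1 + 5×0 = 3; y[3] = 3×0 + 5×1 + 1×0 = 5; y[4] = 5×0 + 1×1 = 1; y[5] = 1×0 = 0

[0, 6, 3, 5, 1, 0]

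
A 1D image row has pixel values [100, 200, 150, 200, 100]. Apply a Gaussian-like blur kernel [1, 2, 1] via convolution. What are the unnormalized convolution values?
Convolve image row [100, 200, 150, 200, 100] with kernel [1, 2, 1]: y[0] = 100×1 = 100; y[1] = 100×2 + 200×1 = 400; y[2] = 100×1 + 200×2 + 150×1 = 650; y[3] = 200×1 + 150×2 + 200×1 = 700; y[4] = 150×1 + 200×2 + 100×1 = 650; y[5] = 200×1 + 100×2 = 400; y[6] = 100×1 = 100 → [100, 400, 650, 700, 650, 400, 100]. Normalization factor = sum(kernel) = 4.

[100, 400, 650, 700, 650, 400, 100]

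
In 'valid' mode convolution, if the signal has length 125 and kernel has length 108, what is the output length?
'Valid' mode counts only positions where the kernel fully overlaps the signal: m - n + 1 = 125 - 108 + 1 = 18

18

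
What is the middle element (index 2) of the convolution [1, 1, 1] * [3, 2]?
Use y[k] = Σ_i a[i]·b[k-i] at k=2. y[2] = 1×2 + 1×3 = 5

5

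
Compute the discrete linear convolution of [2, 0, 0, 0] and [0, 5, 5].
y[0] = 2×0 = 0; y[1] = 2×5 + 0×0 = 10; y[2] = 2×5 + 0×5 + 0×0 = 10; y[3] = 0×5 + 0×5 + 0×0 = 0; y[4] = 0×5 + 0×5 = 0; y[5] = 0×5 = 0

[0, 10, 10, 0, 0, 0]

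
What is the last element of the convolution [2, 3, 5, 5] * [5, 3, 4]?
Use y[k] = Σ_i a[i]·b[k-i] at k=5. y[5] = 5×4 = 20

20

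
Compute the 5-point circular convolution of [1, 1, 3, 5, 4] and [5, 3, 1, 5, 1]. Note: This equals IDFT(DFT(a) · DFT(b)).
Either evaluate y[k] = Σ_j a[j]·b[(k-j) mod 5] directly, or use IDFT(DFT(a) · DFT(b)). y[0] = 1×5 + 1×1 + 3×5 + 5×1 + 4×3 = 38; y[1] = 1×3 + 1×5 + 3×1 + 5×5 + 4×1 = 40; y[2] = 1×1 + 1×3 + 3×5 + 5×1 + 4×5 = 44; y[3] = 1×5 + 1×1 + 3×3 + 5×5 + 4×1 = 44; y[4] = 1×1 + 1×5 + 3×1 + 5×3 + 4×5 = 44. Result: [38, 40, 44, 44, 44]

[38, 40, 44, 44, 44]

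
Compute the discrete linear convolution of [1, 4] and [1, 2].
y[0] = 1×1 = 1; y[1] = 1×2 + 4×1 = 6; y[2] = 4×2 = 8

[1, 6, 8]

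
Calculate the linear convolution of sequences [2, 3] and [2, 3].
y[0] = 2×2 = 4; y[1] = 2×3 + 3×2 = 12; y[2] = 3×3 = 9

[4, 12, 9]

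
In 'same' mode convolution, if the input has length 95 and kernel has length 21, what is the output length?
'Same' mode returns an output with the same length as the input: 95

95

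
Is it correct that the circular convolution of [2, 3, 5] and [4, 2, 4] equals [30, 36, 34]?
Recompute circular convolution of [2, 3, 5] and [4, 2, 4]: y[0] = 2×4 + 3×4 + 5×2 = 30; y[1] = 2×2 + 3×4 + 5×4 = 36; y[2] = 2×4 + 3×2 + 5×4 = 34 → [30, 36, 34]. Given [30, 36, 34] matches, so answer: Yes

Yes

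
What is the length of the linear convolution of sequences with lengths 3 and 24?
Linear/full convolution length: m + n - 1 = 3 + 24 - 1 = 26

26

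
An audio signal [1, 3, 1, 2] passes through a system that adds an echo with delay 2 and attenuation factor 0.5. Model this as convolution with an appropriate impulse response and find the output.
Direct-path + delayed-attenuated-path model → impulse response h = [1, 0, 0.5] (1 at lag 0, 0.5 at lag 2). Output y[n] = x[n] + 0.5·x[n - 2] (with x[n] = 0 outside 0..3): y[0] = 1 + 0.5×0 = 1; y[1] = 3 + 0.5×0 = 3; y[2] = 1 + 0.5×1 = 1.5; y[3] = 2 + 0.5×3 = 3.5; y[4] = 0 + 0.5×1 = 0.5; y[5] = 0 + 0.5×2 = 1.0. So y = [1, 3, 1.5, 3.5, 0.5, 1.0]

[1, 3, 1.5, 3.5, 0.5, 1.0]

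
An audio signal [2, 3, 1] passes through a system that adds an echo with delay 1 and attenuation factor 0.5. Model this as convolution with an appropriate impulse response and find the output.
Direct-path + delayed-attenuated-path model → impulse response h = [1, 0.5] (1 at lag 0, 0.5 at lag 1). Output y[n] = x[n] + 0.5·x[n - 1] (with x[n] = 0 outside 0..2): y[0] = 2 + 0.5×0 = 2; y[1] = 3 + 0.5×2 = 4.0; y[2] = 1 + 0.5×3 = 2.5; y[3] = 0 + 0.5×1 = 0.5. So y = [2, 4.0, 2.5, 0.5]

[2, 4.0, 2.5, 0.5]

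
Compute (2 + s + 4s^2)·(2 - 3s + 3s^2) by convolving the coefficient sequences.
Ascending coefficients: a = [2, 1, 4], b = [2, -3, 3]. c[0] = 2×2 = 4; c[1] = 2×-3 + 1×2 = -4; c[2] = 2×3 + 1×-3 + 4×2 = 11; c[3] = 1×3 + 4×-3 = -9; c[4] = 4×3 = 12. Result coefficients: [4, -4, 11, -9, 12] → 4 - 4s + 11s^2 - 9s^3 + 12s^4

4 - 4s + 11s^2 - 9s^3 + 12s^4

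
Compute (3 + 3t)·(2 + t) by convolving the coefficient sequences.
Ascending coefficients: a = [3, 3], b = [2, 1]. c[0] = 3×2 = 6; c[1] = 3×1 + 3×2 = 9; c[2] = 3×1 = 3. Result coefficients: [6, 9, 3] → 6 + 9t + 3t^2

6 + 9t + 3t^2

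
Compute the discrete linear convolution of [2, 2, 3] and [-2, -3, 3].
y[0] = 2×-2 = -4; y[1] = 2×-3 + 2×-2 = -10; y[2] = 2×3 + 2×-3 + 3×-2 = -6; y[3] = 2×3 + 3×-3 = -3; y[4] = 3×3 = 9

[-4, -10, -6, -3, 9]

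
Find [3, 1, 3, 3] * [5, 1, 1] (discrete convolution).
y[0] = 3×5 = 15; y[1] = 3×1 + 1×5 = 8; y[2] = 3×1 + 1×1 + 3×5 = 19; y[3] = 1×1 + 3×1 + 3×5 = 19; y[4] = 3×1 + 3×1 = 6; y[5] = 3×1 = 3

[15, 8, 19, 19, 6, 3]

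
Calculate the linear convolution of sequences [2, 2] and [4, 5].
y[0] = 2×4 = 8; y[1] = 2×5 + 2×4 = 18; y[2] = 2×5 = 10

[8, 18, 10]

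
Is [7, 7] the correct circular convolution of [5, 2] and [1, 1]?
Recompute circular convolution of [5, 2] and [1, 1]: y[0] = 5×1 + 2×1 = 7; y[1] = 5×1 + 2×1 = 7 → [7, 7]. Given [7, 7] matches, so answer: Yes

Yes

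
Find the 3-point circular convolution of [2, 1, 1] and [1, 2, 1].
Use y[k] = Σ_j s[j]·t[(k-j) mod 3]. y[0] = 2×1 + 1×1 + 1×2 = 5; y[1] = 2×2 + 1×1 + 1×1 = 6; y[2] = 2×1 + 1×2 + 1×1 = 5. Result: [5, 6, 5]

[5, 6, 5]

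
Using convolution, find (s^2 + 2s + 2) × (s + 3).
Ascending coefficients: a = [2, 2, 1], b = [3, 1]. c[0] = 2×3 = 6; c[1] = 2×1 + 2×3 = 8; c[2] = 2×1 + 1×3 = 5; c[3] = 1×1 = 1. Result coefficients: [6, 8, 5, 1] → s^3 + 5s^2 + 8s + 6

s^3 + 5s^2 + 8s + 6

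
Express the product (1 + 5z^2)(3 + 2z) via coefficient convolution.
Ascending coefficients: a = [1, 0, 5], b = [3, 2]. c[0] = 1×3 = 3; c[1] = 1×2 + 0×3 = 2; c[2] = 0×2 + 5×3 = 15; c[3] = 5×2 = 10. Result coefficients: [3, 2, 15, 10] → 3 + 2z + 15z^2 + 10z^3

3 + 2z + 15z^2 + 10z^3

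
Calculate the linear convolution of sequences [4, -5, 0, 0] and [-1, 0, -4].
y[0] = 4×-1 = -4; y[1] = 4×0 + -5×-1 = 5; y[2] = 4×-4 + -5×0 + 0×-1 = -16; y[3] = -5×-4 + 0×0 + 0×-1 = 20; y[4] = 0×-4 + 0×0 = 0; y[5] = 0×-4 = 0

[-4, 5, -16, 20, 0, 0]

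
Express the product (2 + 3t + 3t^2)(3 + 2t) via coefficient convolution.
Ascending coefficients: a = [2, 3, 3], b = [3, 2]. c[0] = 2×3 = 6; c[1] = 2×2 + 3×3 = 13; c[2] = 3×2 + 3×3 = 15; c[3] = 3×2 = 6. Result coefficients: [6, 13, 15, 6] → 6 + 13t + 15t^2 + 6t^3

6 + 13t + 15t^2 + 6t^3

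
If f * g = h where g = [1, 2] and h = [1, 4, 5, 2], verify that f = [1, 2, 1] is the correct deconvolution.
Forward-compute [1, 2, 1] * [1, 2]: h[0] = 1×1 = 1; h[1] = 1×2 + 2×1 = 4; h[2] = 2×2 + 1×1 = 5; h[3] = 1×2 = 2 → [1, 4, 5, 2]. Matches given h = [1, 4, 5, 2], so verified.

Verified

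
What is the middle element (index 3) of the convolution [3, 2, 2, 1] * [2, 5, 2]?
Use y[k] = Σ_i a[i]·b[k-i] at k=3. y[3] = 2×2 + 2×5 + 1×2 = 16

16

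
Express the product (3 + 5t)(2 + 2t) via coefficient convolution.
Ascending coefficients: a = [3, 5], b = [2, 2]. c[0] = 3×2 = 6; c[1] = 3×2 + 5×2 = 16; c[2] = 5×2 = 10. Result coefficients: [6, 16, 10] → 6 + 16t + 10t^2

6 + 16t + 10t^2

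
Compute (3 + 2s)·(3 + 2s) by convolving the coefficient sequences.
Ascending coefficients: a = [3, 2], b = [3, 2]. c[0] = 3×3 = 9; c[1] = 3×2 + 2×3 = 12; c[2] = 2×2 = 4. Result coefficients: [9, 12, 4] → 9 + 12s + 4s^2

9 + 12s + 4s^2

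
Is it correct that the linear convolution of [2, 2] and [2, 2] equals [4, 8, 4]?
Recompute linear convolution of [2, 2] and [2, 2]: y[0] = 2×2 = 4; y[1] = 2×2 + 2×2 = 8; y[2] = 2×2 = 4 → [4, 8, 4]. Given [4, 8, 4] matches, so answer: Yes

Yes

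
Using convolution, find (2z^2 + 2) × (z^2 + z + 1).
Ascending coefficients: a = [2, 0, 2], b = [1, 1, 1]. c[0] = 2×1 = 2; c[1] = 2×1 + 0×1 = 2; c[2] = 2×1 + 0×1 + 2×1 = 4; c[3] = 0×1 + 2×1 = 2; c[4] = 2×1 = 2. Result coefficients: [2, 2, 4, 2, 2] → 2z^4 + 2z^3 + 4z^2 + 2z + 2

2z^4 + 2z^3 + 4z^2 + 2z + 2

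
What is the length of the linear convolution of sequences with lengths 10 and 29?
Linear/full convolution length: m + n - 1 = 10 + 29 - 1 = 38

38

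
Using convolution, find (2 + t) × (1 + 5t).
Ascending coefficients: a = [2, 1], b = [1, 5]. c[0] = 2×1 = 2; c[1] = 2×5 + 1×1 = 11; c[2] = 1×5 = 5. Result coefficients: [2, 11, 5] → 2 + 11t + 5t^2

2 + 11t + 5t^2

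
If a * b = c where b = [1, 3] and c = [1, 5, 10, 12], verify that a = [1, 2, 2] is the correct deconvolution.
Forward-compute [1, 2, 2] * [1, 3]: c[0] = 1×1 = 1; c[1] = 1×3 + 2×1 = 5; c[2] = 2×3 + 2×1 = 8; c[3] = 2×3 = 6 → [1, 5, 8, 6]. Does not match given c = [1, 5, 10, 12].

Not verified. [1, 2, 2] * [1, 3] = [1, 5, 8, 6], which differs from [1, 5, 10, 12] at index 2.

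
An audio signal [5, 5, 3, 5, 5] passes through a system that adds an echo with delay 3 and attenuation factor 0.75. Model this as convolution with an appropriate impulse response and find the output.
Direct-path + delayed-attenuated-path model → impulse response h = [1, 0, 0, 0.75] (1 at lag 0, 0.75 at lag 3). Output y[n] = x[n] + 0.75·x[n - 3] (with x[n] = 0 outside 0..4): y[0] = 5 + 0.75×0 = 5; y[1] = 5 + 0.75×0 = 5; y[2] = 3 + 0.75×0 = 3; y[3] = 5 + 0.75×5 = 8.75; y[4] = 5 + 0.75×5 = 8.75; y[5] = 0 + 0.75×3 = 2.25; y[6] = 0 + 0.75×5 = 3.75; y[7] = 0 + 0.75×5 = 3.75. So y = [5, 5, 3, 8.75, 8.75, 2.25, 3.75, 3.75]

[5, 5, 3, 8.75, 8.75, 2.25, 3.75, 3.75]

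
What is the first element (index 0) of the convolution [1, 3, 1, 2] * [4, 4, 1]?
Use y[k] = Σ_i a[i]·b[k-i] at k=0. y[0] = 1×4 = 4

4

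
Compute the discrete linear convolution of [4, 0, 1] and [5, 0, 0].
y[0] = 4×5 = 20; y[1] = 4×0 + 0×5 = 0; y[2] = 4×0 + 0×0 + 1×5 = 5; y[3] = 0×0 + 1×0 = 0; y[4] = 1×0 = 0

[20, 0, 5, 0, 0]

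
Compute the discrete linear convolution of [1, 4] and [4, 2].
y[0] = 1×4 = 4; y[1] = 1×2 + 4×4 = 18; y[2] = 4×2 = 8

[4, 18, 8]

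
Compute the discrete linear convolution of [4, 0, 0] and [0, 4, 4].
y[0] = 4×0 = 0; y[1] = 4×4 + 0×0 = 16; y[2] = 4×4 + 0×4 + 0×0 = 16; y[3] = 0×4 + 0×4 = 0; y[4] = 0×4 = 0

[0, 16, 16, 0, 0]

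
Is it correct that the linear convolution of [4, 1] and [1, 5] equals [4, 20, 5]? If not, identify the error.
Recompute linear convolution of [4, 1] and [1, 5]: y[0] = 4×1 = 4; y[1] = 4×5 + 1×1 = 21; y[2] = 1×5 = 5 → [4, 21, 5]. Compare to given [4, 20, 5]: they differ at index 1: given 20, correct 21, so answer: No

No. Error at index 1: given 20, correct 21.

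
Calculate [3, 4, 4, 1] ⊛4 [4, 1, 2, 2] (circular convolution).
Use y[k] = Σ_j a[j]·b[(k-j) mod 4]. y[0] = 3×4 + 4×2 + 4×2 + 1×1 = 29; y[1] = 3×1 + 4×4 + 4×2 + 1×2 = 29; y[2] = 3×2 + 4×1 + 4×4 + 1×2 = 28; y[3] = 3×2 + 4×2 + 4×1 + 1×4 = 22. Result: [29, 29, 28, 22]

[29, 29, 28, 22]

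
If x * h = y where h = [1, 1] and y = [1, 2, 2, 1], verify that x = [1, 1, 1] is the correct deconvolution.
Forward-compute [1, 1, 1] * [1, 1]: y[0] = 1×1 = 1; y[1] = 1×1 + 1×1 = 2; y[2] = 1×1 + 1×1 = 2; y[3] = 1×1 = 1 → [1, 2, 2, 1]. Matches given y = [1, 2, 2, 1], so verified.

Verified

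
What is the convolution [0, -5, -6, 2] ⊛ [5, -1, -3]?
y[0] = 0×5 = 0; y[1] = 0×-1 + -5×5 = -25; y[2] = 0×-3 + -5×-1 + -6×5 = -25; y[3] = -5×-3 + -6×-1 + 2×5 = 31; y[4] = -6×-3 + 2×-1 = 16; y[5] = 2×-3 = -6

[0, -25, -25, 31, 16, -6]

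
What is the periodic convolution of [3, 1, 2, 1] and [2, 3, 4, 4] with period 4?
Use y[k] = Σ_j x[j]·h[(k-j) mod 4]. y[0] = 3×2 + 1×4 + 2×4 + 1×3 = 21; y[1] = 3×3 + 1×2 + 2×4 + 1×4 = 23; y[2] = 3×4 + 1×3 + 2×2 + 1×4 = 23; y[3] = 3×4 + 1×4 + 2×3 + 1×2 = 24. Result: [21, 23, 23, 24]

[21, 23, 23, 24]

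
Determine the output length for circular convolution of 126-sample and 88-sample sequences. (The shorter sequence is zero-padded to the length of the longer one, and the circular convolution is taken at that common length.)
Circular convolution (zero-padding the shorter input) has length max(m, n) = max(126, 88) = 126

126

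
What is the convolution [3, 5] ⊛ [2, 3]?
y[0] = 3×2 = 6; y[1] = 3×3 + 5×2 = 19; y[2] = 5×3 = 15

[6, 19, 15]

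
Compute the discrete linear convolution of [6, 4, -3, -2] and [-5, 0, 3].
y[0] = 6×-5 = -30; y[1] = 6×0 + 4×-5 = -20; y[2] = 6×3 + 4×0 + -3×-5 = 33; y[3] = 4×3 + -3×0 + -2×-5 = 22; y[4] = -3×3 + -2×0 = -9; y[5] = -2×3 = -6

[-30, -20, 33, 22, -9, -6]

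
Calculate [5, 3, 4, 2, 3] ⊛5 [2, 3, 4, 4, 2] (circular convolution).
Use y[k] = Σ_j f[j]·g[(k-j) mod 5]. y[0] = 5×2 + 3×2 + 4×4 + 2×4 + 3×3 = 49; y[1] = 5×3 + 3×2 + 4×2 + 2×4 + 3×4 = 49; y[2] = 5×4 + 3×3 + 4×2 + 2×2 + 3×4 = 53; y[3] = 5×4 + 3×4 + 4×3 + 2×2 + 3×2 = 54; y[4] = 5×2 + 3×4 + 4×4 + 2×3 + 3×2 = 50. Result: [49, 49, 53, 54, 50]

[49, 49, 53, 54, 50]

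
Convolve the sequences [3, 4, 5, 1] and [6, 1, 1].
y[0] = 3×6 = 18; y[1] = 3×1 + 4×6 = 27; y[2] = 3×1 + 4×1 + 5×6 = 37; y[3] = 4×1 + 5×1 + 1×6 = 15; y[4] = 5×1 + 1×1 = 6; y[5] = 1×1 = 1

[18, 27, 37, 15, 6, 1]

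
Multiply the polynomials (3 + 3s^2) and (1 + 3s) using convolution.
Ascending coefficients: a = [3, 0, 3], b = [1, 3]. c[0] = 3×1 = 3; c[1] = 3×3 + 0×1 = 9; c[2] = 0×3 + 3×1 = 3; c[3] = 3×3 = 9. Result coefficients: [3, 9, 3, 9] → 3 + 9s + 3s^2 + 9s^3

3 + 9s + 3s^2 + 9s^3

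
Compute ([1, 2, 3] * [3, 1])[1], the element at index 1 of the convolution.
Use y[k] = Σ_i a[i]·b[k-i] at k=1. y[1] = 1×1 + 2×3 = 7

7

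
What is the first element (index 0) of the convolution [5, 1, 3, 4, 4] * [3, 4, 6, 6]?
Use y[k] = Σ_i a[i]·b[k-i] at k=0. y[0] = 5×3 = 15

15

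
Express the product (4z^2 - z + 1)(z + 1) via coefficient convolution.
Ascending coefficients: a = [1, -1, 4], b = [1, 1]. c[0] = 1×1 = 1; c[1] = 1×1 + -1×1 = 0; c[2] = -1×1 + 4×1 = 3; c[3] = 4×1 = 4. Result coefficients: [1, 0, 3, 4] → 4z^3 + 3z^2 + 1

4z^3 + 3z^2 + 1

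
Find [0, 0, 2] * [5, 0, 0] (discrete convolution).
y[0] = 0×5 = 0; y[1] = 0×0 + 0×5 = 0; y[2] = 0×0 + 0×0 + 2×5 = 10; y[3] = 0×0 + 2×0 = 0; y[4] = 2×0 = 0

[0, 0, 10, 0, 0]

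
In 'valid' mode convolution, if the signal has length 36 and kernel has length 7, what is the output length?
'Valid' mode counts only positions where the kernel fully overlaps the signal: m - n + 1 = 36 - 7 + 1 = 30

30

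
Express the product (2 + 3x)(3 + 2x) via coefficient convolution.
Ascending coefficients: a = [2, 3], b = [3, 2]. c[0] = 2×3 = 6; c[1] = 2×2 + 3×3 = 13; c[2] = 3×2 = 6. Result coefficients: [6, 13, 6] → 6 + 13x + 6x^2

6 + 13x + 6x^2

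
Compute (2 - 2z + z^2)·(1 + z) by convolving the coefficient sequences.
Ascending coefficients: a = [2, -2, 1], b = [1, 1]. c[0] = 2×1 = 2; c[1] = 2×1 + -2×1 = 0; c[2] = -2×1 + 1×1 = -1; c[3] = 1×1 = 1. Result coefficients: [2, 0, -1, 1] → 2 - z^2 + z^3

2 - z^2 + z^3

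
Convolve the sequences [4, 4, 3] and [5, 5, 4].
y[0] = 4×5 = 20; y[1] = 4×5 + 4×5 = 40; y[2] = 4×4 + 4×5 + 3×5 = 51; y[3] = 4×4 + 3×5 = 31; y[4] = 3×4 = 12

[20, 40, 51, 31, 12]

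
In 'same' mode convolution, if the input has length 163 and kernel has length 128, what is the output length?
'Same' mode returns an output with the same length as the input: 163

163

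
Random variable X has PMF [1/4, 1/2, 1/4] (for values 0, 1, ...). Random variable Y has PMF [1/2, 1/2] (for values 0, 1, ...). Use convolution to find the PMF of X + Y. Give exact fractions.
P(X+Y=k) = Σ_i P(X=i)·P(Y=k-i) — a convolution of [1/4, 1/2, 1/4] and [1/2, 1/2]. P(X+Y=0) = (1/4)×(1/2) = 1/8; P(X+Y=1) = (1/4)×(1/2) + (1/2)×(1/2) = 1/8 + 1/4 = 3/8; P(X+Y=2) = (1/2)×(1/2) + (1/4)×(1/2) = 1/4 + 1/8 = 3/8; P(X+Y=3) = (1/4)×(1/2) = 1/8. PMF: [1/8, 3/8, 3/8, 1/8] (sums to 1 ✓)

[1/8, 3/8, 3/8, 1/8]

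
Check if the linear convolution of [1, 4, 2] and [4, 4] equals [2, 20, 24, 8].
Recompute linear convolution of [1, 4, 2] and [4, 4]: y[0] = 1×4 = 4; y[1] = 1×4 + 4×4 = 20; y[2] = 4×4 + 2×4 = 24; y[3] = 2×4 = 8 → [4, 20, 24, 8]. Compare to given [2, 20, 24, 8]: they differ at index 0: given 2, correct 4, so answer: No

No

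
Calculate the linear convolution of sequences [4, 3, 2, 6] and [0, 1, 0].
y[0] = 4×0 = 0; y[1] = 4×1 + 3×0 = 4; y[2] = 4×0 + 3×1 + 2×0 = 3; y[3] = 3×0 + 2×1 + 6×0 = 2; y[4] = 2×0 + 6×1 = 6; y[5] = 6×0 = 0

[0, 4, 3, 2, 6, 0]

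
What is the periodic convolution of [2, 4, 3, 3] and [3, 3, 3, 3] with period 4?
Use y[k] = Σ_j a[j]·b[(k-j) mod 4]. y[0] = 2×3 + 4×3 + 3×3 + 3×3 = 36; y[1] = 2×3 + 4×3 + 3×3 + 3×3 = 36; y[2] = 2×3 + 4×3 + 3×3 + 3×3 = 36; y[3] = 2×3 + 4×3 + 3×3 + 3×3 = 36. Result: [36, 36, 36, 36]

[36, 36, 36, 36]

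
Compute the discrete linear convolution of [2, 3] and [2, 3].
y[0] = 2×2 = 4; y[1] = 2×3 + 3×2 = 12; y[2] = 3×3 = 9

[4, 12, 9]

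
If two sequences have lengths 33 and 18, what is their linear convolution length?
Linear/full convolution length: m + n - 1 = 33 + 18 - 1 = 50

50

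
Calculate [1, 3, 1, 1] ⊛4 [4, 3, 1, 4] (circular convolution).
Use y[k] = Σ_j f[j]·g[(k-j) mod 4]. y[0] = 1×4 + 3×4 + 1×1 + 1×3 = 20; y[1] = 1×3 + 3×4 + 1×4 + 1×1 = 20; y[2] = 1×1 + 3×3 + 1×4 + 1×4 = 18; y[3] = 1×4 + 3×1 + 1×3 + 1×4 = 14. Result: [20, 20, 18, 14]

[20, 20, 18, 14]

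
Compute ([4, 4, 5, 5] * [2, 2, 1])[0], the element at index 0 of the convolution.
Use y[k] = Σ_i a[i]·b[k-i] at k=0. y[0] = 4×2 = 8

8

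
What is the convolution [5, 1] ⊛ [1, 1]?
y[0] = 5×1 = 5; y[1] = 5×1 + 1×1 = 6; y[2] = 1×1 = 1

[5, 6, 1]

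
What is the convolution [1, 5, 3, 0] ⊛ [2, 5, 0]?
y[0] = 1×2 = 2; y[1] = 1×5 + 5×2 = 15; y[2] = 1×0 + 5×5 + 3×2 = 31; y[3] = 5×0 + 3×5 + 0×2 = 15; y[4] = 3×0 + 0×5 = 0; y[5] = 0×0 = 0

[2, 15, 31, 15, 0, 0]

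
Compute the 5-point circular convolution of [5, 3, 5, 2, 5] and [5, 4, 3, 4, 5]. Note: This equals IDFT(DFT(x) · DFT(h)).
Either evaluate y[k] = Σ_j x[j]·h[(k-j) mod 5] directly, or use IDFT(DFT(x) · DFT(h)). y[0] = 5×5 + 3×5 + 5×4 + 2×3 + 5×4 = 86; y[1] = 5×4 + 3×5 + 5×5 + 2×4 + 5×3 = 83; y[2] = 5×3 + 3×4 + 5×5 + 2×5 + 5×4 = 82; y[3] = 5×4 + 3×3 + 5×4 + 2×5 + 5×5 = 84; y[4] = 5×5 + 3×4 + 5×3 + 2×4 + 5×5 = 85. Result: [86, 83, 82, 84, 85]

[86, 83, 82, 84, 85]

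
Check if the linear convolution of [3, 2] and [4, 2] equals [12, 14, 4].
Recompute linear convolution of [3, 2] and [4, 2]: y[0] = 3×4 = 12; y[1] = 3×2 + 2×4 = 14; y[2] = 2×2 = 4 → [12, 14, 4]. Given [12, 14, 4] matches, so answer: Yes

Yes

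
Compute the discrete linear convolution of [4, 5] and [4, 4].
y[0] = 4×4 = 16; y[1] = 4×4 + 5×4 = 36; y[2] = 5×4 = 20

[16, 36, 20]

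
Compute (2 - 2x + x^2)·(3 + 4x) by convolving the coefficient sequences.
Ascending coefficients: a = [2, -2, 1], b = [3, 4]. c[0] = 2×3 = 6; c[1] = 2×4 + -2×3 = 2; c[2] = -2×4 + 1×3 = -5; c[3] = 1×4 = 4. Result coefficients: [6, 2, -5, 4] → 6 + 2x - 5x^2 + 4x^3

6 + 2x - 5x^2 + 4x^3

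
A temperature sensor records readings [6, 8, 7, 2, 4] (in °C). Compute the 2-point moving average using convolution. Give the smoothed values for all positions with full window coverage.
2-point moving average kernel = [1, 1]. Apply in 'valid' mode (full window coverage): avg[0] = (6 + 8) / 2 = 7.0; avg[1] = (8 + 7) / 2 = 7.5; avg[2] = (7 + 2) / 2 = 4.5; avg[3] = (2 + 4) / 2 = 3.0. Smoothed values: [7.0, 7.5, 4.5, 3.0]

[7.0, 7.5, 4.5, 3.0]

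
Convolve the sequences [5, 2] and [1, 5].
y[0] = 5×1 = 5; y[1] = 5×5 + 2×1 = 27; y[2] = 2×5 = 10

[5, 27, 10]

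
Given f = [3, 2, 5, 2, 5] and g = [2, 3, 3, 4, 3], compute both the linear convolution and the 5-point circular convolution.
Linear: y_lin[0] = 3×2 = 6; y_lin[1] = 3×3 + 2×2 = 13; y_lin[2] = 3×3 + 2×3 + 5×2 = 25; y_lin[3] = 3×4 + 2×3 + 5×3 + 2×2 = 37; y_lin[4] = 3×3 + 2×4 + 5×3 + 2×3 + 5×2 = 48; y_lin[5] = 2×3 + 5×4 + 2×3 + 5×3 = 47; y_lin[6] = 5×3 + 2×4 + 5×3 = 38; y_lin[7] = 2×3 + 5×4 = 26; y_lin[8] = 5×3 = 15 → [6, 13, 25, 37, 48, 47, 38, 26, 15]. Circular (length 5): y[0] = 3×2 + 2×3 + 5×4 + 2×3 + 5×3 = 53; y[1] = 3×3 + 2×2 + 5×3 + 2×4 + 5×3 = 51; y[2] = 3×3 + 2×3 + 5×2 + 2×3 + 5×4 = 51; y[3] = 3×4 + 2×3 + 5×3 + 2×2 + 5×3 = 52; y[4] = 3×3 + 2×4 + 5×3 + 2×3 + 5×2 = 48 → [53, 51, 51, 52, 48]

Linear: [6, 13, 25, 37, 48, 47, 38, 26, 15], Circular: [53, 51, 51, 52, 48]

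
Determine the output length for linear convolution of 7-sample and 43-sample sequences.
Linear/full convolution length: m + n - 1 = 7 + 43 - 1 = 49

49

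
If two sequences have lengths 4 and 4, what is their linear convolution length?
Linear/full convolution length: m + n - 1 = 4 + 4 - 1 = 7

7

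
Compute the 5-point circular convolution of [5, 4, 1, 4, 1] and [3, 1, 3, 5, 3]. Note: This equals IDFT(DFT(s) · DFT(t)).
Either evaluate y[k] = Σ_j s[j]·t[(k-j) mod 5] directly, or use IDFT(DFT(s) · DFT(t)). y[0] = 5×3 + 4×3 + 1×5 + 4×3 + 1×1 = 45; y[1] = 5×1 + 4×3 + 1×3 + 4×5 + 1×3 = 43; y[2] = 5×3 + 4×1 + 1×3 + 4×3 + 1×5 = 39; y[3] = 5×5 + 4×3 + 1×1 + 4×3 + 1×3 = 53; y[4] = 5×3 + 4×5 + 1×3 + 4×1 + 1×3 = 45. Result: [45, 43, 39, 53, 45]

[45, 43, 39, 53, 45]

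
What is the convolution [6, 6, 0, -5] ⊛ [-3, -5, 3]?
y[0] = 6×-3 = -18; y[1] = 6×-5 + 6×-3 = -48; y[2] = 6×3 + 6×-5 + 0×-3 = -12; y[3] = 6×3 + 0×-5 + -5×-3 = 33; y[4] = 0×3 + -5×-5 = 25; y[5] = -5×3 = -15

[-18, -48, -12, 33, 25, -15]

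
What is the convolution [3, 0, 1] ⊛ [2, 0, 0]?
y[0] = 3×2 = 6; y[1] = 3×0 + 0×2 = 0; y[2] = 3×0 + 0×0 + 1×2 = 2; y[3] = 0×0 + 1×0 = 0; y[4] = 1×0 = 0

[6, 0, 2, 0, 0]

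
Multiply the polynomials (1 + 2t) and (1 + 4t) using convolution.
Ascending coefficients: a = [1, 2], b = [1, 4]. c[0] = 1×1 = 1; c[1] = 1×4 + 2×1 = 6; c[2] = 2×4 = 8. Result coefficients: [1, 6, 8] → 1 + 6t + 8t^2

1 + 6t + 8t^2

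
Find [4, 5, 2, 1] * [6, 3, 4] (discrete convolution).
y[0] = 4×6 = 24; y[1] = 4×3 + 5×6 = 42; y[2] = 4×4 + 5×3 + 2×6 = 43; y[3] = 5×4 + 2×3 + 1×6 = 32; y[4] = 2×4 + 1×3 = 11; y[5] = 1×4 = 4

[24, 42, 43, 32, 11, 4]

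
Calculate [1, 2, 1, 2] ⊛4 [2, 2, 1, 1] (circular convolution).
Use y[k] = Σ_j f[j]·g[(k-j) mod 4]. y[0] = 1×2 + 2×1 + 1×1 + 2×2 = 9; y[1] = 1×2 + 2×2 + 1×1 + 2×1 = 9; y[2] = 1×1 + 2×2 + 1×2 + 2×1 = 9; y[3] = 1×1 + 2×1 + 1×2 + 2×2 = 9. Result: [9, 9, 9, 9]

[9, 9, 9, 9]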